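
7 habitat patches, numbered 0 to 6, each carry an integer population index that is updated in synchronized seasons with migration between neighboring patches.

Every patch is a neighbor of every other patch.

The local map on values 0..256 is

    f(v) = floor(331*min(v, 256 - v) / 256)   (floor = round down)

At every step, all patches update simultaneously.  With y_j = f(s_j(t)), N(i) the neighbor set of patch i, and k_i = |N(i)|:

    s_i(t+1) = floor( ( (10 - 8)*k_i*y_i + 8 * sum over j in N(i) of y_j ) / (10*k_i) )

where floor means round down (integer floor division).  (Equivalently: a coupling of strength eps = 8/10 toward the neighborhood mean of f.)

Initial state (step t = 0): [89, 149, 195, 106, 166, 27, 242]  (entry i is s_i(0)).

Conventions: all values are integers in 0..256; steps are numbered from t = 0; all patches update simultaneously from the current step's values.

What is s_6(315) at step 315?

Simulating step by step:
t=0: [89, 149, 195, 106, 166, 27, 242]
t=1: [92, 94, 90, 93, 92, 87, 86]
t=2: [116, 116, 116, 116, 116, 116, 116]
t=3: [149, 149, 149, 149, 149, 149, 149]
t=4: [138, 138, 138, 138, 138, 138, 138]
t=5: [152, 152, 152, 152, 152, 152, 152]
t=6: [134, 134, 134, 134, 134, 134, 134]
t=7: [157, 157, 157, 157, 157, 157, 157]
t=8: [128, 128, 128, 128, 128, 128, 128]
t=9: [165, 165, 165, 165, 165, 165, 165]
t=10: [117, 117, 117, 117, 117, 117, 117]
t=11: [151, 151, 151, 151, 151, 151, 151]
t=12: [135, 135, 135, 135, 135, 135, 135]
t=13: [156, 156, 156, 156, 156, 156, 156]
t=14: [129, 129, 129, 129, 129, 129, 129]
t=15: [164, 164, 164, 164, 164, 164, 164]
t=16: [118, 118, 118, 118, 118, 118, 118]
t=17: [152, 152, 152, 152, 152, 152, 152]

Answer: s_6(315) = 164
Key observation: The state at step 5, [152, 152, 152, 152, 152, 152, 152], reappears at step 17: the system is in a cycle of period 12 from step 5 on.  Therefore the state at step 315 equals the state at step 5 + ((315 - 5) mod 12) = 15, which is [164, 164, 164, 164, 164, 164, 164].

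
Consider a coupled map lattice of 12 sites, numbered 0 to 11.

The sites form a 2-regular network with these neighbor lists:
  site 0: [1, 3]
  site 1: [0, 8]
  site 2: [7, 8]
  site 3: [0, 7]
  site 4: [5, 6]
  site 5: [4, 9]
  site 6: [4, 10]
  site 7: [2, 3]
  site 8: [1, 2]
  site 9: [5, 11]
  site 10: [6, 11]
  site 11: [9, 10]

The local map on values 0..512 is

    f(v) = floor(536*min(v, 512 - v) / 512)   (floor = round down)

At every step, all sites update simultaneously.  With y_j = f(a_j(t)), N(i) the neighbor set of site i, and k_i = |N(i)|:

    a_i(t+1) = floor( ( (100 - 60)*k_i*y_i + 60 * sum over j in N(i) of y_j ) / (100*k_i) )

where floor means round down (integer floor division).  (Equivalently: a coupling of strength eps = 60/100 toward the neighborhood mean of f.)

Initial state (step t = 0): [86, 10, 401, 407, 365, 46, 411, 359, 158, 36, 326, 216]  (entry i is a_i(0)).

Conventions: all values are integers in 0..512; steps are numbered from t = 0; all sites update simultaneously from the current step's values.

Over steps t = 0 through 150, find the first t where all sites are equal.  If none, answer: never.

Answer: never
Key observation: The state at step 23 reappears at step 25 — the system is in a cycle of period 2 from step 23 on.  No step 0..25 is synchronized, and the cycle repeats forever, so no step up to 150 (or ever) has all sites equal.

Derivation:
t=0: [86, 10, 401, 407, 365, 46, 411, 359, 158, 36, 326, 216]  (not all equal)
t=1: [71, 80, 143, 118, 107, 76, 146, 131, 103, 97, 176, 159]  (not all equal)
t=2: [91, 87, 132, 112, 114, 95, 149, 136, 112, 113, 169, 151]  (not all equal)
t=3: [100, 100, 132, 117, 123, 110, 150, 133, 115, 124, 164, 151]  (not all equal)
t=4: [109, 108, 132, 121, 132, 123, 152, 133, 120, 133, 162, 153]  (not all equal)
t=5: [117, 116, 134, 126, 141, 134, 155, 134, 125, 142, 163, 156]  (not all equal)
t=6: [124, 124, 137, 131, 149, 144, 159, 137, 130, 150, 165, 160]  (not all equal)
t=7: [131, 131, 140, 136, 156, 153, 164, 141, 136, 157, 168, 165]  (not all equal)
t=8: [138, 138, 145, 142, 164, 162, 169, 145, 141, 165, 172, 170]  (not all equal)
t=9: [145, 144, 149, 147, 171, 170, 175, 150, 147, 172, 177, 176]  (not all equal)
t=10: [151, 151, 155, 153, 179, 178, 182, 155, 152, 180, 184, 183]  (not all equal)
t=11: [158, 158, 161, 160, 187, 186, 189, 161, 159, 188, 191, 190]  (not all equal)
t=12: [165, 165, 167, 166, 195, 194, 197, 167, 166, 196, 198, 197]  (not all equal)
t=13: [172, 172, 173, 173, 204, 203, 205, 173, 173, 204, 206, 206]  (not all equal)
t=14: [180, 180, 181, 180, 213, 212, 214, 181, 180, 213, 214, 214]  (not all equal)
t=15: [188, 188, 188, 188, 222, 221, 223, 188, 188, 222, 224, 223]  (not all equal)
t=16: [196, 196, 196, 196, 232, 231, 233, 196, 196, 232, 233, 233]  (not all equal)
t=17: [205, 205, 205, 205, 242, 241, 242, 205, 205, 242, 243, 242]  (not all equal)
t=18: [214, 214, 214, 214, 252, 252, 253, 214, 214, 252, 253, 253]  (not all equal)
t=19: [224, 224, 224, 224, 263, 263, 263, 224, 224, 263, 264, 263]  (not all equal)
t=20: [234, 234, 234, 234, 260, 260, 259, 234, 234, 260, 259, 259]  (not all equal)
t=21: [244, 244, 244, 244, 263, 263, 263, 244, 244, 263, 264, 263]  (not all equal)
t=22: [255, 255, 255, 255, 260, 260, 259, 255, 255, 260, 259, 259]  (not all equal)
t=23: [266, 266, 266, 266, 263, 263, 263, 266, 266, 263, 264, 263]  (not all equal)
t=24: [257, 257, 257, 257, 260, 260, 259, 257, 257, 260, 259, 259]  (not all equal)
t=25: [266, 266, 266, 266, 263, 263, 263, 266, 266, 263, 264, 263]  (not all equal)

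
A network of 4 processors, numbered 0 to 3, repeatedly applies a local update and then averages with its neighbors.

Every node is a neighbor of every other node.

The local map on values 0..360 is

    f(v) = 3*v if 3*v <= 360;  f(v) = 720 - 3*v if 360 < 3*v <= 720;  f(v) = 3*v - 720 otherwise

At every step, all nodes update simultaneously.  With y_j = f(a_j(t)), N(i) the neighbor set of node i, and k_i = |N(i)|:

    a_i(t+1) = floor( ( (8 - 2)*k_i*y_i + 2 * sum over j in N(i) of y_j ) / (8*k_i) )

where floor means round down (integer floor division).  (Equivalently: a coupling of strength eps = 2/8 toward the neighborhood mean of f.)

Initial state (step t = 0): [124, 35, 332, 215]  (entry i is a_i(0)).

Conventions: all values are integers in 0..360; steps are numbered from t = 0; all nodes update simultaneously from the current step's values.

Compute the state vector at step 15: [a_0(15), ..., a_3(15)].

Simulating step by step:
t=0: [124, 35, 332, 215]
t=1: [299, 137, 251, 117]
t=2: [190, 278, 94, 306]
t=3: [162, 138, 250, 194]
t=4: [215, 263, 79, 151]
t=5: [104, 100, 212, 232]
t=6: [268, 260, 116, 76]
t=7: [116, 100, 292, 212]
t=8: [306, 274, 178, 130]
t=9: [200, 136, 192, 288]
t=10: [140, 268, 156, 156]
t=11: [274, 130, 242, 242]
t=12: [105, 257, 41, 41]
t=13: [261, 85, 133, 133]
t=14: [122, 250, 294, 294]
t=15: [295, 79, 167, 167]

Answer: [295, 79, 167, 167]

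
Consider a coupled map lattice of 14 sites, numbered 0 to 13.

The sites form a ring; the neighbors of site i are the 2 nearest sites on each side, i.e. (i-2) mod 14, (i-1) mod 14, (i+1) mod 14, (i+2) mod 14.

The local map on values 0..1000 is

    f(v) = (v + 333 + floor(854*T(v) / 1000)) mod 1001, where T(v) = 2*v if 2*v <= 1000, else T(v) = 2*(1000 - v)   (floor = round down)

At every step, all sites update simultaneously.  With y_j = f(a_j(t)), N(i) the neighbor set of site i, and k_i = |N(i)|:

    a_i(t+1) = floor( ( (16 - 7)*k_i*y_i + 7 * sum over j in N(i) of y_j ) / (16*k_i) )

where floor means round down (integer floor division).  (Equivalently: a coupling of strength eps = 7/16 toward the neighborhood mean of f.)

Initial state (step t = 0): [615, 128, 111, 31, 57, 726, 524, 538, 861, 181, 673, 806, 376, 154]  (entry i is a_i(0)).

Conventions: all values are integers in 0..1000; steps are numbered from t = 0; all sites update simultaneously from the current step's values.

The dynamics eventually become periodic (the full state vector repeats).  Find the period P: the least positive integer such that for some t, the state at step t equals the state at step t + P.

Simulating step by step:
t=0: [615, 128, 111, 31, 57, 726, 524, 538, 861, 181, 673, 806, 376, 154]
t=1: [603, 644, 595, 488, 519, 539, 606, 638, 538, 694, 543, 535, 457, 651]
t=2: [601, 597, 623, 644, 655, 646, 624, 601, 633, 588, 634, 628, 594, 591]
t=3: [613, 611, 597, 588, 582, 586, 594, 607, 597, 611, 598, 603, 612, 616]
t=4: [606, 609, 616, 621, 624, 622, 619, 613, 615, 610, 613, 610, 607, 605]
t=5: [609, 607, 603, 600, 599, 599, 601, 604, 604, 606, 606, 608, 609, 610]
t=6: [608, 610, 612, 614, 614, 614, 613, 612, 611, 610, 609, 609, 608, 608]
t=7: [608, 607, 606, 605, 605, 605, 605, 606, 606, 607, 608, 608, 608, 608]
t=8: [609, 609, 610, 610, 610, 610, 610, 610, 610, 609, 609, 609, 609, 609]
t=9: [608, 608, 608, 608, 608, 608, 608, 608, 608, 608, 608, 608, 608, 608]
t=10: [609, 609, 609, 609, 609, 609, 609, 609, 609, 609, 609, 609, 609, 609]
t=11: [608, 608, 608, 608, 608, 608, 608, 608, 608, 608, 608, 608, 608, 608]

Answer: 2
Key observation: The state at step 9, [608, 608, 608, 608, 608, 608, 608, 608, 608, 608, 608, 608, 608, 608], reappears at step 11 — and no state repeats earlier — so the cycle the system enters has period 2.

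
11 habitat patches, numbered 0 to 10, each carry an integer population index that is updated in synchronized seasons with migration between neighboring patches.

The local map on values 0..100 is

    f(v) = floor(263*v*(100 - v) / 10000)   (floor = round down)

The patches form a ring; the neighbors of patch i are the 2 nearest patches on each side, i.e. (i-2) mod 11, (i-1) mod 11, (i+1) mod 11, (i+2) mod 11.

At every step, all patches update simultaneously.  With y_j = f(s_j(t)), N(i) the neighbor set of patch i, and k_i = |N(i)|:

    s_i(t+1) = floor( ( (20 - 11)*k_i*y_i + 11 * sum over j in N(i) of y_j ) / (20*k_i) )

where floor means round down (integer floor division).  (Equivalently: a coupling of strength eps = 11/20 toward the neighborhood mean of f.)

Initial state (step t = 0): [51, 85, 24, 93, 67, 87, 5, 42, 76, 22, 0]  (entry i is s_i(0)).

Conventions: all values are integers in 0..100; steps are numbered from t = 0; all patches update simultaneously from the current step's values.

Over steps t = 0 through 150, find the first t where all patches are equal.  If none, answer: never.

Simulating step by step:
t=0: [51, 85, 24, 93, 67, 87, 5, 42, 76, 22, 0]  (not all equal)
t=1: [46, 32, 44, 30, 40, 33, 32, 47, 37, 44, 26]  (not all equal)
t=2: [61, 57, 61, 58, 60, 59, 59, 62, 59, 61, 56]  (not all equal)
t=3: [62, 63, 62, 63, 63, 62, 62, 61, 62, 62, 63]  (not all equal)
t=4: [61, 61, 61, 61, 61, 61, 61, 61, 61, 61, 61]  (all equal)

Answer: 4
Key observation: Synchronization is absorbing here: once all patches are equal they stay equal, and step 4 is the first all-equal step.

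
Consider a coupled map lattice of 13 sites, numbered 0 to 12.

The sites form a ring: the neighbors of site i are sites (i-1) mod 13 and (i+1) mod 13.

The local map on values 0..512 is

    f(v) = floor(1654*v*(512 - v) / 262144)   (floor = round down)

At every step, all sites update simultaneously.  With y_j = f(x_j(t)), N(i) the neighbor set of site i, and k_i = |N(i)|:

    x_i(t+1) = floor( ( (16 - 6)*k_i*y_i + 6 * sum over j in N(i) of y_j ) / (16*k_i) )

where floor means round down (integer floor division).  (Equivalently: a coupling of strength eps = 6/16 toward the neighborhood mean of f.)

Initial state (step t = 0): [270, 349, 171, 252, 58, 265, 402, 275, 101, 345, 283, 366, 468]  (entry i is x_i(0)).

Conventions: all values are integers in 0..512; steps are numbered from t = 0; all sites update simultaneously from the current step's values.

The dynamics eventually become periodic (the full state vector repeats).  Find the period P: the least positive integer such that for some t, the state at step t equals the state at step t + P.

Answer: 2
Key observation: The state at step 20, [413, 413, 413, 413, 413, 413, 413, 413, 413, 413, 413, 413, 413], reappears at step 22 — and no state repeats earlier — so the cycle the system enters has period 2.

Derivation:
t=0: [270, 349, 171, 252, 58, 265, 402, 275, 101, 345, 283, 366, 468]
t=1: [348, 369, 373, 358, 258, 340, 328, 358, 308, 352, 386, 311, 221]
t=2: [363, 336, 331, 355, 392, 378, 371, 362, 379, 353, 331, 379, 394]
t=3: [338, 367, 372, 345, 310, 316, 330, 335, 329, 351, 362, 324, 306]
t=4: [369, 340, 335, 362, 388, 388, 379, 375, 373, 357, 352, 378, 389]
t=5: [332, 362, 366, 340, 310, 305, 316, 323, 330, 346, 347, 322, 310]
t=6: [373, 347, 343, 367, 390, 395, 390, 384, 376, 364, 365, 383, 389]
t=7: [328, 355, 358, 334, 304, 294, 300, 310, 322, 335, 333, 314, 307]
t=8: [377, 355, 353, 374, 394, 402, 400, 394, 385, 376, 378, 389, 392]
t=9: [321, 345, 348, 324, 296, 282, 283, 293, 307, 318, 316, 303, 301]
t=10: [384, 366, 365, 383, 400, 407, 407, 403, 396, 390, 391, 397, 397]
t=11: [310, 332, 332, 310, 285, 271, 270, 277, 288, 297, 296, 289, 292]
t=12: [393, 380, 380, 394, 406, 411, 411, 409, 406, 403, 403, 405, 403]
t=13: [295, 312, 311, 293, 273, 262, 261, 265, 271, 275, 276, 274, 279]
t=14: [402, 395, 395, 403, 410, 412, 412, 412, 411, 411, 410, 410, 408]
t=15: [279, 288, 288, 277, 264, 259, 259, 259, 260, 261, 262, 263, 268]
t=16: [409, 407, 407, 410, 412, 413, 413, 413, 413, 413, 413, 412, 411]
t=17: [265, 268, 267, 263, 259, 257, 257, 257, 257, 257, 257, 259, 261]
t=18: [412, 412, 412, 412, 413, 413, 413, 413, 413, 413, 413, 413, 412]
t=19: [259, 259, 259, 258, 257, 257, 257, 257, 257, 257, 257, 257, 258]
t=20: [413, 413, 413, 413, 413, 413, 413, 413, 413, 413, 413, 413, 413]
t=21: [257, 257, 257, 257, 257, 257, 257, 257, 257, 257, 257, 257, 257]
t=22: [413, 413, 413, 413, 413, 413, 413, 413, 413, 413, 413, 413, 413]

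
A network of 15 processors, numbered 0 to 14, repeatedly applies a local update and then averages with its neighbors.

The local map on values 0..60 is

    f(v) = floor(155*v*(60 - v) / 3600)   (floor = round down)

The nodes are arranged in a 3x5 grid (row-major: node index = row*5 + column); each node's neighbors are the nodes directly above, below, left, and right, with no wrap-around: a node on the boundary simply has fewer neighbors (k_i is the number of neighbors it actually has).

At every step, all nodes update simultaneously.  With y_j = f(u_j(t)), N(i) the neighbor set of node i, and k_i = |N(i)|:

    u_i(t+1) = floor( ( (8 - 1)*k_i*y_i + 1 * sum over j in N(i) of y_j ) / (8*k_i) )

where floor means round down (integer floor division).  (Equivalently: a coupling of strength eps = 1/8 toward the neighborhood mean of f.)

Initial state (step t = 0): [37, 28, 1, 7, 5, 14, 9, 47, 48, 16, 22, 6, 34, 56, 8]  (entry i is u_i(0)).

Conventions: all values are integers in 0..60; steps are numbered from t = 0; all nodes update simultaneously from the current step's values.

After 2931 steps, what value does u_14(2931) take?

Simulating step by step:
t=0: [37, 28, 1, 7, 5, 14, 9, 47, 48, 16, 22, 6, 34, 56, 8]
t=1: [35, 35, 5, 14, 12, 27, 19, 25, 23, 28, 33, 15, 35, 11, 17]
t=2: [37, 35, 13, 26, 25, 37, 33, 36, 35, 37, 37, 29, 36, 24, 30]
t=3: [36, 36, 27, 37, 37, 36, 37, 36, 37, 36, 36, 37, 37, 37, 37]
t=4: [37, 37, 37, 36, 36, 36, 36, 36, 36, 36, 36, 36, 36, 36, 36]
t=5: [36, 36, 36, 36, 37, 36, 36, 36, 37, 37, 37, 37, 37, 37, 37]
t=6: [37, 37, 37, 36, 36, 36, 36, 36, 36, 36, 36, 36, 36, 36, 36]

Answer: u_14(2931) = 37
Key observation: The state at step 4, [37, 37, 37, 36, 36, 36, 36, 36, 36, 36, 36, 36, 36, 36, 36], reappears at step 6: the system is in a cycle of period 2 from step 4 on.  Therefore the state at step 2931 equals the state at step 4 + ((2931 - 4) mod 2) = 5, which is [36, 36, 36, 36, 37, 36, 36, 36, 37, 37, 37, 37, 37, 37, 37].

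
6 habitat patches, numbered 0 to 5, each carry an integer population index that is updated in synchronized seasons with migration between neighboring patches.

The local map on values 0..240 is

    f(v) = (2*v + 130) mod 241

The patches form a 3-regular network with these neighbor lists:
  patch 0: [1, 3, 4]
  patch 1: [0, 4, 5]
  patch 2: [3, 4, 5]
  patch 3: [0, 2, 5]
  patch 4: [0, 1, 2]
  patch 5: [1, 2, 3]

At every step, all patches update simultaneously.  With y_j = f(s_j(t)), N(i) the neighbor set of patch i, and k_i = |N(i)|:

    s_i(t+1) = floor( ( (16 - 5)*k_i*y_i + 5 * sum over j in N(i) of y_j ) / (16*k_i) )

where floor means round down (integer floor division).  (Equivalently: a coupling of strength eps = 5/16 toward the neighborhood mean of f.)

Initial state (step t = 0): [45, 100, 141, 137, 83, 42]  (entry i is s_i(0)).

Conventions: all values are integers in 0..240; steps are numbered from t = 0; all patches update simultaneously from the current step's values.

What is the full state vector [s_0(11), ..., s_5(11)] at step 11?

Answer: [47, 58, 156, 67, 74, 43]

Derivation:
t=0: [45, 100, 141, 137, 83, 42]
t=1: [183, 112, 162, 175, 87, 191]
t=2: [52, 88, 181, 191, 78, 79]
t=3: [175, 78, 19, 50, 63, 43]
t=4: [194, 79, 163, 223, 57, 194]
t=5: [39, 40, 161, 94, 33, 61]
t=6: [193, 187, 174, 97, 200, 59]
t=7: [39, 24, 177, 86, 63, 40]
t=8: [169, 167, 31, 85, 50, 169]
t=9: [209, 224, 185, 107, 225, 205]
t=10: [76, 89, 39, 85, 86, 62]
t=11: [47, 58, 156, 67, 74, 43]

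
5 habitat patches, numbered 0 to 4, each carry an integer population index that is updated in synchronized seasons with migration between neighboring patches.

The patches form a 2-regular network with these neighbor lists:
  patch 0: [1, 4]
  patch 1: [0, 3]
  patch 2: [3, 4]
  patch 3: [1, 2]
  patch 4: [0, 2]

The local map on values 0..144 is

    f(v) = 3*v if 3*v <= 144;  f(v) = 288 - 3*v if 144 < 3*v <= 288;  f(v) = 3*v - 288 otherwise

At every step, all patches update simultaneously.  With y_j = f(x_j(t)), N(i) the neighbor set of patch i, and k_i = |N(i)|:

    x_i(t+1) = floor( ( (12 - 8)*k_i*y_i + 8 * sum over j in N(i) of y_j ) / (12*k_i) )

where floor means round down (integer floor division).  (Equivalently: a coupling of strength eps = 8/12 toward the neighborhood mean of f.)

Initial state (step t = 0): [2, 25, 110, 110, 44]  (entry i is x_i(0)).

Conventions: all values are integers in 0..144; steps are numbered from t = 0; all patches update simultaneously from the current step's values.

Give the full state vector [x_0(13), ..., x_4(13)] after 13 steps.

Simulating step by step:
t=0: [2, 25, 110, 110, 44]
t=1: [71, 41, 72, 53, 60]
t=2: [102, 109, 103, 108, 85]
t=3: [30, 31, 30, 32, 24]
t=4: [85, 93, 86, 93, 84]
t=5: [26, 17, 25, 16, 33]
t=6: [76, 59, 74, 58, 84]
t=7: [69, 95, 72, 97, 54]
t=8: [70, 29, 67, 26, 93]
t=9: [58, 81, 58, 84, 58]
t=10: [91, 65, 88, 65, 114]
t=11: [54, 67, 57, 70, 31]
t=12: [102, 97, 96, 94, 112]
t=13: [23, 9, 18, 3, 22]

Answer: [23, 9, 18, 3, 22]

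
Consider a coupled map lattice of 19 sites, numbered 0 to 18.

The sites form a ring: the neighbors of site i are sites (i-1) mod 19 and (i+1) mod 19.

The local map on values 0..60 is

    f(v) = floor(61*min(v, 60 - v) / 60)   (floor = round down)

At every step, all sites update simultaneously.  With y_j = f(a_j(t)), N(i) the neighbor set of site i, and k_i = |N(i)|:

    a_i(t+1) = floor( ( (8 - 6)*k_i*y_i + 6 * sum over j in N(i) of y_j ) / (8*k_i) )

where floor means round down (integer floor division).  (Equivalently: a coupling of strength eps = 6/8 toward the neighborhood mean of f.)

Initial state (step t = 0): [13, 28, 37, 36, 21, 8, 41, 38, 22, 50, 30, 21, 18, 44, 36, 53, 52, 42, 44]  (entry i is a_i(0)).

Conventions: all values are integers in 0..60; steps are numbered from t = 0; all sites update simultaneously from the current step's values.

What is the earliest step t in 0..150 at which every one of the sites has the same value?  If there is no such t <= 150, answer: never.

Simulating step by step:
t=0: [13, 28, 37, 36, 21, 8, 41, 38, 22, 50, 30, 21, 18, 44, 36, 53, 52, 42, 44]  (not all equal)
t=1: [19, 20, 25, 22, 17, 17, 16, 20, 17, 22, 19, 23, 18, 19, 14, 13, 11, 13, 15]  (not all equal)
t=2: [17, 21, 22, 21, 18, 16, 17, 17, 20, 19, 21, 19, 20, 16, 15, 12, 12, 13, 15]  (not all equal)
t=3: [17, 19, 21, 20, 18, 17, 16, 18, 18, 20, 19, 20, 18, 17, 14, 13, 12, 13, 15]  (not all equal)
t=4: [17, 19, 19, 19, 18, 17, 17, 17, 18, 18, 19, 18, 18, 16, 14, 13, 12, 13, 15]  (not all equal)
t=5: [17, 18, 19, 18, 18, 17, 17, 17, 17, 18, 18, 18, 17, 16, 14, 13, 12, 13, 15]  (not all equal)
t=6: [16, 18, 18, 18, 17, 17, 17, 17, 17, 17, 18, 17, 17, 15, 14, 13, 12, 13, 15]  (not all equal)
t=7: [16, 17, 18, 17, 17, 17, 17, 17, 17, 17, 17, 17, 16, 15, 14, 13, 12, 13, 14]  (not all equal)
t=8: [15, 17, 17, 17, 17, 17, 17, 17, 17, 17, 17, 16, 16, 15, 14, 13, 12, 13, 14]  (not all equal)
t=9: [15, 16, 17, 17, 17, 17, 17, 17, 17, 17, 16, 16, 15, 15, 14, 13, 12, 13, 14]  (not all equal)
t=10: [15, 16, 16, 17, 17, 17, 17, 17, 17, 16, 16, 15, 15, 14, 14, 13, 12, 13, 14]  (not all equal)
t=11: [15, 15, 16, 16, 17, 17, 17, 17, 16, 16, 15, 15, 14, 14, 13, 13, 12, 13, 14]  (not all equal)
t=12: [14, 15, 15, 16, 16, 17, 17, 16, 16, 15, 15, 14, 14, 13, 13, 12, 12, 13, 14]  (not all equal)
t=13: [14, 14, 15, 15, 16, 16, 16, 16, 15, 15, 14, 14, 13, 13, 12, 12, 12, 13, 13]  (not all equal)
t=14: [13, 14, 14, 15, 15, 16, 16, 15, 15, 14, 14, 13, 13, 12, 12, 12, 12, 12, 13]  (not all equal)
t=15: [13, 13, 14, 14, 15, 15, 15, 15, 14, 14, 13, 13, 12, 12, 12, 12, 12, 12, 12]  (not all equal)
t=16: [12, 13, 13, 14, 14, 15, 15, 14, 14, 13, 13, 12, 12, 12, 12, 12, 12, 12, 12]  (not all equal)
t=17: [12, 12, 13, 13, 14, 14, 14, 14, 13, 13, 12, 12, 12, 12, 12, 12, 12, 12, 12]  (not all equal)
t=18: [12, 12, 12, 13, 13, 14, 14, 13, 13, 12, 12, 12, 12, 12, 12, 12, 12, 12, 12]  (not all equal)
t=19: [12, 12, 12, 12, 13, 13, 13, 13, 12, 12, 12, 12, 12, 12, 12, 12, 12, 12, 12]  (not all equal)
t=20: [12, 12, 12, 12, 12, 13, 13, 12, 12, 12, 12, 12, 12, 12, 12, 12, 12, 12, 12]  (not all equal)
t=21: [12, 12, 12, 12, 12, 12, 12, 12, 12, 12, 12, 12, 12, 12, 12, 12, 12, 12, 12]  (all equal)

Answer: 21
Key observation: Synchronization is absorbing here: once all sites are equal they stay equal, and step 21 is the first all-equal step.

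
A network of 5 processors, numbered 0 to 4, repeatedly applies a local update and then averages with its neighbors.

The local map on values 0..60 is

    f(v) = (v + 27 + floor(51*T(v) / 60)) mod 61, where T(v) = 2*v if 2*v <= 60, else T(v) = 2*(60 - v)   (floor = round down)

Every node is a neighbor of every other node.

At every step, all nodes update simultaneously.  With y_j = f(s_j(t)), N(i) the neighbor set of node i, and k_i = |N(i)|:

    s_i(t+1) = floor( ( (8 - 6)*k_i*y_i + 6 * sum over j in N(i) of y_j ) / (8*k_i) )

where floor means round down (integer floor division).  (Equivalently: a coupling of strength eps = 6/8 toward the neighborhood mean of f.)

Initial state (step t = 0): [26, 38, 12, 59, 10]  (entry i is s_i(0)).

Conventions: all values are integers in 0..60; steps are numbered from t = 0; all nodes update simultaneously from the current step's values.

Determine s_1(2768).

Answer: s_1(2768) = 40
Key observation: The state at step 7, [40, 40, 40, 40, 40], reappears at step 8: the system is in a cycle of period 1 from step 7 on.  Therefore the state at step 2768 equals the state at step 7 + ((2768 - 7) mod 1) = 7, which is [40, 40, 40, 40, 40].

Derivation:
t=0: [26, 38, 12, 59, 10]
t=1: [42, 43, 44, 42, 43]
t=2: [37, 37, 37, 37, 37]
t=3: [42, 42, 42, 42, 42]
t=4: [38, 38, 38, 38, 38]
t=5: [41, 41, 41, 41, 41]
t=6: [39, 39, 39, 39, 39]
t=7: [40, 40, 40, 40, 40]
t=8: [40, 40, 40, 40, 40]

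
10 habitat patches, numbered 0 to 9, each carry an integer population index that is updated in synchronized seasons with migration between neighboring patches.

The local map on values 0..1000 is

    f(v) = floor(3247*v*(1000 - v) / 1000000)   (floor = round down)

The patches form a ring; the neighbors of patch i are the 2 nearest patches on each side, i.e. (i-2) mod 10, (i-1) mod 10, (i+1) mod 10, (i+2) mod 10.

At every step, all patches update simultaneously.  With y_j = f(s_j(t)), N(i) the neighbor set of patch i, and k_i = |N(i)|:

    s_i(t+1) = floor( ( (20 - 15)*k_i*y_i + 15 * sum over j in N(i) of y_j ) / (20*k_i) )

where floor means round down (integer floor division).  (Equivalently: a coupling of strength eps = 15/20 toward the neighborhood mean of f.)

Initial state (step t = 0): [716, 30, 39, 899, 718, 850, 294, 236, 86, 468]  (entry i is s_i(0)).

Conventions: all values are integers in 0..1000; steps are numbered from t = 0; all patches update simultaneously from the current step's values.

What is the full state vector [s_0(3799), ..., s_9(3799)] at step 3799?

Simulating step by step:
t=0: [716, 30, 39, 899, 718, 850, 294, 236, 86, 468]
t=1: [404, 376, 349, 314, 445, 517, 526, 549, 574, 500]
t=2: [776, 758, 754, 757, 773, 786, 803, 805, 799, 791]
t=3: [563, 579, 586, 582, 565, 546, 530, 524, 528, 544]
t=4: [798, 793, 792, 793, 797, 801, 805, 807, 806, 802]
t=5: [522, 527, 529, 528, 523, 517, 512, 510, 511, 516]
t=6: [809, 809, 809, 809, 809, 810, 810, 810, 810, 810]
t=7: [500, 500, 501, 500, 500, 499, 499, 499, 499, 499]
t=8: [811, 811, 811, 811, 811, 811, 811, 811, 811, 811]
t=9: [497, 497, 497, 497, 497, 497, 497, 497, 497, 497]
t=10: [811, 811, 811, 811, 811, 811, 811, 811, 811, 811]

Answer: [497, 497, 497, 497, 497, 497, 497, 497, 497, 497]
Key observation: The state at step 8, [811, 811, 811, 811, 811, 811, 811, 811, 811, 811], reappears at step 10: the system is in a cycle of period 2 from step 8 on.  Therefore the state at step 3799 equals the state at step 8 + ((3799 - 8) mod 2) = 9, which is [497, 497, 497, 497, 497, 497, 497, 497, 497, 497].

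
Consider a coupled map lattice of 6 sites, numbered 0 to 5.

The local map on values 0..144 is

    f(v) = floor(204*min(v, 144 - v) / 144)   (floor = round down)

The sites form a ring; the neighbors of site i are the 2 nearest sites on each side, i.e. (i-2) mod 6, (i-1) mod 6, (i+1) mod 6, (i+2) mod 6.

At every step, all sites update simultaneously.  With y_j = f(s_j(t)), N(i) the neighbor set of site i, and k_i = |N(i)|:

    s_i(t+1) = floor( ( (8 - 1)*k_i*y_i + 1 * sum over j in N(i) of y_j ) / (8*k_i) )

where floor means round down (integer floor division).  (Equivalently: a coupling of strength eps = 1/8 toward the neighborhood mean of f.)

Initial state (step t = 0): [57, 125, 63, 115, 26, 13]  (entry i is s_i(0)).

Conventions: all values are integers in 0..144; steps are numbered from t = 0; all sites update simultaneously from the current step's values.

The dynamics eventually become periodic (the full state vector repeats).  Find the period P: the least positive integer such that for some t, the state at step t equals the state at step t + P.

Simulating step by step:
t=0: [57, 125, 63, 115, 26, 13]
t=1: [75, 29, 83, 41, 38, 21]
t=2: [91, 44, 83, 57, 54, 33]
t=3: [74, 63, 84, 78, 75, 49]
t=4: [97, 88, 86, 92, 95, 72]
t=5: [68, 79, 80, 74, 70, 98]
t=6: [94, 91, 90, 97, 97, 68]
t=7: [71, 75, 75, 67, 67, 92]
t=8: [98, 96, 96, 93, 93, 75]
t=9: [66, 68, 68, 72, 72, 93]
t=10: [92, 95, 96, 100, 100, 75]
t=11: [73, 69, 67, 63, 63, 93]
t=12: [98, 95, 93, 88, 88, 74]
t=13: [66, 70, 72, 79, 78, 95]
t=14: [92, 97, 101, 91, 92, 72]
t=15: [73, 67, 61, 75, 73, 98]
t=16: [98, 93, 87, 95, 98, 69]
t=17: [66, 72, 78, 70, 66, 93]
t=18: [92, 100, 93, 97, 92, 75]
t=19: [73, 63, 71, 67, 73, 93]
t=20: [98, 89, 99, 93, 98, 74]
t=21: [66, 76, 63, 72, 66, 95]
t=22: [92, 95, 89, 100, 92, 72]
t=23: [73, 70, 76, 64, 73, 97]
t=24: [98, 97, 96, 90, 98, 69]
t=25: [66, 67, 68, 75, 66, 93]
t=26: [92, 93, 95, 95, 92, 74]
t=27: [73, 72, 69, 70, 73, 95]
t=28: [99, 100, 97, 98, 98, 72]
t=29: [64, 63, 65, 66, 66, 97]
t=30: [89, 88, 91, 92, 92, 69]
t=31: [77, 79, 75, 74, 73, 94]
t=32: [93, 91, 96, 97, 98, 73]
t=33: [72, 75, 68, 67, 66, 96]
t=34: [100, 96, 96, 93, 92, 71]
t=35: [63, 68, 68, 72, 73, 96]
t=36: [89, 95, 96, 100, 98, 71]
t=37: [76, 69, 68, 63, 66, 96]
t=38: [95, 95, 95, 88, 92, 71]
t=39: [70, 70, 69, 78, 73, 96]
t=40: [98, 97, 97, 92, 98, 71]
t=41: [66, 67, 66, 73, 66, 95]
t=42: [92, 93, 93, 98, 92, 72]
t=43: [73, 72, 71, 66, 73, 98]
t=44: [98, 100, 99, 92, 98, 69]
t=45: [65, 63, 63, 72, 66, 93]
t=46: [91, 88, 89, 99, 92, 74]
t=47: [75, 78, 76, 65, 73, 95]
t=48: [96, 92, 95, 91, 98, 72]
t=49: [69, 73, 69, 75, 66, 98]
t=50: [95, 98, 96, 95, 92, 68]
t=51: [69, 66, 68, 69, 73, 92]
t=52: [96, 92, 96, 96, 98, 75]
t=53: [68, 73, 68, 68, 66, 93]
t=54: [95, 98, 96, 95, 92, 75]
t=55: [69, 66, 68, 69, 73, 93]
t=56: [96, 92, 96, 96, 98, 75]

Answer: 4
Key observation: The state at step 52, [96, 92, 96, 96, 98, 75], reappears at step 56 — and no state repeats earlier — so the cycle the system enters has period 4.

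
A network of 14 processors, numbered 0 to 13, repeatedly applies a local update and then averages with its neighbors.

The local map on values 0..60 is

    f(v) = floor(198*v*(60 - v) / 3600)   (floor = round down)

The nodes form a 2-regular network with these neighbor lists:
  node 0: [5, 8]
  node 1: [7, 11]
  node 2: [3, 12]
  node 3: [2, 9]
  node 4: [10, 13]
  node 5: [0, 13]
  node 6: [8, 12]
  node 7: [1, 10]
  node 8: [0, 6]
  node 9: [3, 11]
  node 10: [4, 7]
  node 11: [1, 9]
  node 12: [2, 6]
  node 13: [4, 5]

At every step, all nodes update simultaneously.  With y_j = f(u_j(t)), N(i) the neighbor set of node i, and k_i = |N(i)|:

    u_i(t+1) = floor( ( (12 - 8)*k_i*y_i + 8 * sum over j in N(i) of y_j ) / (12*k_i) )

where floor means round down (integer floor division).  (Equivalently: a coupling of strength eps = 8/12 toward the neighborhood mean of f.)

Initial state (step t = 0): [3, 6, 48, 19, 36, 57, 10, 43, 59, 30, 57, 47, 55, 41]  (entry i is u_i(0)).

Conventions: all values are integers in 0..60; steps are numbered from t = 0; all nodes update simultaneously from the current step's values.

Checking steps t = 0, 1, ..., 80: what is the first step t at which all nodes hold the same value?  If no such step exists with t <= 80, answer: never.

Simulating step by step:
t=0: [3, 6, 48, 19, 36, 57, 10, 43, 59, 30, 57, 47, 55, 41]  (not all equal)
t=1: [7, 30, 29, 40, 32, 20, 15, 22, 13, 41, 32, 33, 24, 32]  (not all equal)
t=2: [32, 47, 46, 45, 49, 37, 39, 47, 30, 45, 47, 46, 44, 47]  (not all equal)
t=3: [48, 33, 36, 36, 31, 42, 44, 33, 47, 36, 31, 35, 39, 36]  (not all equal)
t=4: [35, 48, 46, 47, 48, 39, 38, 49, 34, 47, 49, 48, 43, 45]  (not all equal)
t=5: [47, 30, 36, 33, 32, 43, 44, 29, 47, 32, 29, 31, 40, 37]  (not all equal)
t=6: [35, 49, 46, 48, 48, 39, 38, 49, 34, 49, 49, 49, 43, 45]  (not all equal)
t=7: [47, 29, 35, 31, 32, 43, 44, 29, 47, 29, 29, 29, 40, 37]  (not all equal)
t=8: [35, 49, 47, 48, 48, 39, 38, 49, 34, 49, 49, 49, 43, 45]  (not all equal)
t=9: [47, 29, 34, 31, 32, 43, 44, 29, 47, 29, 29, 29, 39, 37]  (not all equal)
t=10: [35, 49, 47, 48, 48, 39, 38, 49, 34, 49, 49, 49, 43, 45]  (not all equal)

Answer: never
Key observation: The state at step 8 reappears at step 10 — the system is in a cycle of period 2 from step 8 on.  No step 0..10 is synchronized, and the cycle repeats forever, so no step up to 80 (or ever) has all nodes equal.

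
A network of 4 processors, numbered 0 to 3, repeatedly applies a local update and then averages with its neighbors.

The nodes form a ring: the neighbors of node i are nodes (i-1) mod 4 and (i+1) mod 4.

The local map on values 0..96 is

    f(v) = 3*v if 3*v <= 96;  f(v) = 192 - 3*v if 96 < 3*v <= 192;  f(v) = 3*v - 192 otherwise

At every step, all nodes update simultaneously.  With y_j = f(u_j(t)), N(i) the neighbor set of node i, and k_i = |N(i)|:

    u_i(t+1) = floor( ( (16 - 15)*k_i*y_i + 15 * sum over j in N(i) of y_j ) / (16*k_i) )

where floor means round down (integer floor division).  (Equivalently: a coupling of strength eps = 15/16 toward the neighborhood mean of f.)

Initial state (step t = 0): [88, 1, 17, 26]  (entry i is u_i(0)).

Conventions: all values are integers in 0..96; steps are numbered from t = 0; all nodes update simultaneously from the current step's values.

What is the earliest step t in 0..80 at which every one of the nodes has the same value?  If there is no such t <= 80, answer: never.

Answer: 22
Key observation: Synchronization is absorbing here: once all nodes are equal they stay equal, and step 22 is the first all-equal step.

Derivation:
t=0: [88, 1, 17, 26]  (not all equal)
t=1: [42, 57, 41, 62]  (not all equal)
t=2: [16, 64, 16, 63]  (not all equal)
t=3: [4, 45, 4, 45]  (not all equal)
t=4: [54, 14, 54, 14]  (not all equal)
t=5: [41, 30, 41, 30]  (not all equal)
t=6: [88, 70, 88, 70]  (not all equal)
t=7: [21, 68, 21, 68]  (not all equal)
t=8: [15, 59, 15, 59]  (not all equal)
t=9: [16, 43, 16, 43]  (not all equal)
t=10: [62, 48, 62, 48]  (not all equal)
t=11: [45, 8, 45, 8]  (not all equal)
t=12: [26, 54, 26, 54]  (not all equal)
t=13: [33, 75, 33, 75]  (not all equal)
t=14: [36, 89, 36, 89]  (not all equal)
t=15: [75, 83, 75, 83]  (not all equal)
t=16: [55, 34, 55, 34]  (not all equal)
t=17: [86, 30, 86, 30]  (not all equal)
t=18: [88, 67, 88, 67]  (not all equal)
t=19: [12, 68, 12, 68]  (not all equal)
t=20: [13, 34, 13, 34]  (not all equal)
t=21: [86, 42, 86, 42]  (not all equal)
t=22: [66, 66, 66, 66]  (all equal)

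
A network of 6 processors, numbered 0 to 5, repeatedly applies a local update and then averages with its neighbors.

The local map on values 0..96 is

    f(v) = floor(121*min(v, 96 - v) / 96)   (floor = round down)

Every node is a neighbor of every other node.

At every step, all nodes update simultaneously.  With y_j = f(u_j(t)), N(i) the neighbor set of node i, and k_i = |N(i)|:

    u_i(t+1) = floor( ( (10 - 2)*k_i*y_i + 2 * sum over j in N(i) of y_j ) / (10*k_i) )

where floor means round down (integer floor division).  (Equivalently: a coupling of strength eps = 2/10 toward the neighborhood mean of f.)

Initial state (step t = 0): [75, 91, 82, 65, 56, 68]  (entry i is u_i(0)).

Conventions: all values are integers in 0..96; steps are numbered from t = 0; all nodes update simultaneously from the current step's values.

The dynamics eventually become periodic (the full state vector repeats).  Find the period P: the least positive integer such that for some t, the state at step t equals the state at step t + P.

Simulating step by step:
t=0: [75, 91, 82, 65, 56, 68]
t=1: [26, 11, 19, 36, 44, 33]
t=2: [32, 18, 25, 42, 50, 39]
t=3: [40, 26, 33, 49, 53, 47]
t=4: [49, 36, 42, 56, 52, 56]
t=5: [57, 46, 51, 50, 54, 50]
t=6: [50, 56, 55, 56, 52, 56]
t=7: [55, 50, 51, 50, 54, 50]
t=8: [51, 56, 55, 56, 52, 56]
t=9: [55, 50, 51, 50, 54, 50]

Answer: 2
Key observation: The state at step 7, [55, 50, 51, 50, 54, 50], reappears at step 9 — and no state repeats earlier — so the cycle the system enters has period 2.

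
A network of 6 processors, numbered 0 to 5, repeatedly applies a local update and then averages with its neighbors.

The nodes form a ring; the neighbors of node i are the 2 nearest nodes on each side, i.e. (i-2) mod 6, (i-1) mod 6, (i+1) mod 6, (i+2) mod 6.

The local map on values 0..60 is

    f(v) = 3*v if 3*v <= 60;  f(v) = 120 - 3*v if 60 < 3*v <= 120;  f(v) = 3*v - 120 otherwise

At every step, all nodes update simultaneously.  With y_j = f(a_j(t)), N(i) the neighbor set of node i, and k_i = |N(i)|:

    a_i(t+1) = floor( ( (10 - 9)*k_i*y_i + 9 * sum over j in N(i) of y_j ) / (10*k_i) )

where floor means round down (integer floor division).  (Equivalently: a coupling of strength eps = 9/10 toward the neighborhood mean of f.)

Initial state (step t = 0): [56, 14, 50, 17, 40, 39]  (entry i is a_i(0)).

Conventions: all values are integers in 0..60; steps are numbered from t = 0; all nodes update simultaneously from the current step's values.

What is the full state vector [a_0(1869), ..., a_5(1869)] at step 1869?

Simulating step by step:
t=0: [56, 14, 50, 17, 40, 39]
t=1: [21, 33, 34, 21, 29, 32]
t=2: [27, 37, 39, 27, 38, 40]
t=3: [7, 19, 21, 7, 18, 20]
t=4: [53, 41, 40, 53, 41, 40]
t=5: [5, 17, 18, 5, 17, 18]
t=6: [48, 36, 35, 48, 36, 35]
t=7: [14, 18, 17, 14, 18, 17]
t=8: [51, 47, 48, 51, 47, 48]
t=9: [23, 27, 26, 23, 27, 26]
t=10: [41, 45, 44, 41, 45, 44]
t=11: [12, 8, 9, 12, 8, 9]
t=12: [26, 30, 29, 26, 30, 29]
t=13: [32, 36, 35, 32, 36, 35]
t=14: [14, 18, 17, 14, 18, 17]

Answer: [14, 18, 17, 14, 18, 17]
Key observation: The state at step 7, [14, 18, 17, 14, 18, 17], reappears at step 14: the system is in a cycle of period 7 from step 7 on.  Therefore the state at step 1869 equals the state at step 7 + ((1869 - 7) mod 7) = 7, which is [14, 18, 17, 14, 18, 17].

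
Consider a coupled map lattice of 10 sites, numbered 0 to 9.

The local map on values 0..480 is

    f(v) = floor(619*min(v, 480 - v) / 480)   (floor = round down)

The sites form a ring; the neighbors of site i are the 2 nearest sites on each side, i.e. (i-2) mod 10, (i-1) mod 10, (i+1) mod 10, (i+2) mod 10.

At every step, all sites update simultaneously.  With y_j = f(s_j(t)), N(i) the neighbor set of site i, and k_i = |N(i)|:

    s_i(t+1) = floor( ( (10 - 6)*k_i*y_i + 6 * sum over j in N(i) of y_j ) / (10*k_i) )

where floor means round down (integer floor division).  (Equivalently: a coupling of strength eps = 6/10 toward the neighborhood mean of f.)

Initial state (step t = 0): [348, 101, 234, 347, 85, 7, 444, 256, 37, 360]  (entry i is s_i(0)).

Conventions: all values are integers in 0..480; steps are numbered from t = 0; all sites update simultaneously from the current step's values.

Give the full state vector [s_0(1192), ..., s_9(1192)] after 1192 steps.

Simulating step by step:
t=0: [348, 101, 234, 347, 85, 7, 444, 256, 37, 360]
t=1: [162, 171, 207, 150, 122, 95, 86, 153, 117, 156]
t=2: [208, 218, 223, 191, 166, 147, 137, 166, 167, 196]
t=3: [262, 270, 266, 244, 220, 203, 195, 210, 222, 247]
t=4: [282, 282, 280, 284, 276, 270, 265, 272, 279, 286]
t=5: [255, 254, 256, 257, 263, 267, 269, 265, 261, 255]
t=6: [288, 289, 287, 284, 279, 276, 275, 278, 282, 287]
t=7: [248, 247, 249, 253, 257, 260, 261, 258, 254, 250]
t=8: [297, 297, 295, 291, 287, 285, 284, 287, 290, 294]
t=9: [237, 237, 239, 243, 246, 249, 249, 247, 244, 240]
t=10: [305, 306, 305, 303, 301, 299, 299, 301, 303, 305]
t=11: [225, 225, 226, 228, 229, 231, 231, 229, 228, 226]
t=12: [290, 290, 291, 293, 294, 295, 295, 294, 293, 291]
t=13: [243, 243, 242, 241, 239, 238, 238, 239, 241, 242]
t=14: [305, 305, 306, 306, 307, 306, 306, 307, 306, 306]
t=15: [224, 224, 224, 224, 223, 223, 223, 223, 224, 224]
t=16: [288, 288, 287, 287, 287, 287, 287, 287, 287, 287]
t=17: [247, 247, 247, 247, 248, 248, 248, 248, 247, 247]
t=18: [300, 300, 299, 299, 299, 299, 299, 299, 299, 299]
t=19: [232, 232, 232, 232, 233, 233, 233, 233, 232, 232]
t=20: [299, 299, 299, 299, 299, 299, 299, 299, 299, 299]
t=21: [233, 233, 233, 233, 233, 233, 233, 233, 233, 233]
t=22: [300, 300, 300, 300, 300, 300, 300, 300, 300, 300]
t=23: [232, 232, 232, 232, 232, 232, 232, 232, 232, 232]
t=24: [299, 299, 299, 299, 299, 299, 299, 299, 299, 299]

Answer: [299, 299, 299, 299, 299, 299, 299, 299, 299, 299]
Key observation: The state at step 20, [299, 299, 299, 299, 299, 299, 299, 299, 299, 299], reappears at step 24: the system is in a cycle of period 4 from step 20 on.  Therefore the state at step 1192 equals the state at step 20 + ((1192 - 20) mod 4) = 20, which is [299, 299, 299, 299, 299, 299, 299, 299, 299, 299].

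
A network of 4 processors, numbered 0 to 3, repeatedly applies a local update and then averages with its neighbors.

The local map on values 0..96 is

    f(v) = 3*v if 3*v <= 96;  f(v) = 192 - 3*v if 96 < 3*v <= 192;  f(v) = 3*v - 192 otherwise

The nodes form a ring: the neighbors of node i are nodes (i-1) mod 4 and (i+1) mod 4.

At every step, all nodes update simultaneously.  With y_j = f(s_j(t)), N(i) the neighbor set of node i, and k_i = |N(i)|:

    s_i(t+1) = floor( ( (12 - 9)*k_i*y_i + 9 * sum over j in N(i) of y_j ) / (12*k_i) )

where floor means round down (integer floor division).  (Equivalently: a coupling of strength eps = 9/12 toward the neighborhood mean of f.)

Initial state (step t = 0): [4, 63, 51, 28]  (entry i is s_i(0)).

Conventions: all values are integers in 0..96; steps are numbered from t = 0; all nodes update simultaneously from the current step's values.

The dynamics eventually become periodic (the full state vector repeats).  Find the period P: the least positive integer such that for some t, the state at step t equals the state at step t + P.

Simulating step by step:
t=0: [4, 63, 51, 28]
t=1: [35, 19, 42, 40]
t=2: [70, 71, 64, 75]
t=3: [24, 12, 20, 15]
t=4: [48, 58, 45, 60]
t=5: [23, 43, 25, 42]
t=6: [65, 69, 67, 70]
t=7: [13, 8, 14, 9]
t=8: [28, 36, 29, 37]
t=9: [82, 85, 83, 84]
t=10: [59, 57, 60, 56]
t=11: [20, 15, 19, 16]
t=12: [49, 55, 49, 55]
t=13: [31, 40, 31, 40]
t=14: [77, 87, 77, 87]
t=15: [61, 46, 61, 46]
t=16: [42, 20, 42, 20]
t=17: [61, 64, 61, 64]
t=18: [2, 6, 2, 6]
t=19: [15, 9, 15, 9]
t=20: [31, 40, 31, 40]

Answer: 7
Key observation: The state at step 13, [31, 40, 31, 40], reappears at step 20 — and no state repeats earlier — so the cycle the system enters has period 7.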